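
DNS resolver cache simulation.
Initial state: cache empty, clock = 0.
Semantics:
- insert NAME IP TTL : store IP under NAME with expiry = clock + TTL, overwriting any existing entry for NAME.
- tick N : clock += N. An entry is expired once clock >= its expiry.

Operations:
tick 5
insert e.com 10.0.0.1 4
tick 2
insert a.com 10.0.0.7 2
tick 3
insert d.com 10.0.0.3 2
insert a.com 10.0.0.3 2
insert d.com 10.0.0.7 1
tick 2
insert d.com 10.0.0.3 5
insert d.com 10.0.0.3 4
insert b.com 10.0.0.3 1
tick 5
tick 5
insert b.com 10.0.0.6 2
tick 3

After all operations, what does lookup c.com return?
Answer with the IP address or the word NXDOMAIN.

Answer: NXDOMAIN

Derivation:
Op 1: tick 5 -> clock=5.
Op 2: insert e.com -> 10.0.0.1 (expiry=5+4=9). clock=5
Op 3: tick 2 -> clock=7.
Op 4: insert a.com -> 10.0.0.7 (expiry=7+2=9). clock=7
Op 5: tick 3 -> clock=10. purged={a.com,e.com}
Op 6: insert d.com -> 10.0.0.3 (expiry=10+2=12). clock=10
Op 7: insert a.com -> 10.0.0.3 (expiry=10+2=12). clock=10
Op 8: insert d.com -> 10.0.0.7 (expiry=10+1=11). clock=10
Op 9: tick 2 -> clock=12. purged={a.com,d.com}
Op 10: insert d.com -> 10.0.0.3 (expiry=12+5=17). clock=12
Op 11: insert d.com -> 10.0.0.3 (expiry=12+4=16). clock=12
Op 12: insert b.com -> 10.0.0.3 (expiry=12+1=13). clock=12
Op 13: tick 5 -> clock=17. purged={b.com,d.com}
Op 14: tick 5 -> clock=22.
Op 15: insert b.com -> 10.0.0.6 (expiry=22+2=24). clock=22
Op 16: tick 3 -> clock=25. purged={b.com}
lookup c.com: not in cache (expired or never inserted)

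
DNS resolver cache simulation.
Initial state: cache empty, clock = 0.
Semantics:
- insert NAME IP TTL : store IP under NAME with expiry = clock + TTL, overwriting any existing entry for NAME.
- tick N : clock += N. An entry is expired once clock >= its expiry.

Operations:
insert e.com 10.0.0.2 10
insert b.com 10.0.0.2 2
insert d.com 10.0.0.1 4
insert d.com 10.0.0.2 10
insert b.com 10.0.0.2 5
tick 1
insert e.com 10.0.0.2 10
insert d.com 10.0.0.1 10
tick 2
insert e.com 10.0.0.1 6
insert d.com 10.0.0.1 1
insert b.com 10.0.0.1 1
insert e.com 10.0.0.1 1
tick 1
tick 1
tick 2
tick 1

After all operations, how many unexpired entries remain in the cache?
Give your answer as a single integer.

Op 1: insert e.com -> 10.0.0.2 (expiry=0+10=10). clock=0
Op 2: insert b.com -> 10.0.0.2 (expiry=0+2=2). clock=0
Op 3: insert d.com -> 10.0.0.1 (expiry=0+4=4). clock=0
Op 4: insert d.com -> 10.0.0.2 (expiry=0+10=10). clock=0
Op 5: insert b.com -> 10.0.0.2 (expiry=0+5=5). clock=0
Op 6: tick 1 -> clock=1.
Op 7: insert e.com -> 10.0.0.2 (expiry=1+10=11). clock=1
Op 8: insert d.com -> 10.0.0.1 (expiry=1+10=11). clock=1
Op 9: tick 2 -> clock=3.
Op 10: insert e.com -> 10.0.0.1 (expiry=3+6=9). clock=3
Op 11: insert d.com -> 10.0.0.1 (expiry=3+1=4). clock=3
Op 12: insert b.com -> 10.0.0.1 (expiry=3+1=4). clock=3
Op 13: insert e.com -> 10.0.0.1 (expiry=3+1=4). clock=3
Op 14: tick 1 -> clock=4. purged={b.com,d.com,e.com}
Op 15: tick 1 -> clock=5.
Op 16: tick 2 -> clock=7.
Op 17: tick 1 -> clock=8.
Final cache (unexpired): {} -> size=0

Answer: 0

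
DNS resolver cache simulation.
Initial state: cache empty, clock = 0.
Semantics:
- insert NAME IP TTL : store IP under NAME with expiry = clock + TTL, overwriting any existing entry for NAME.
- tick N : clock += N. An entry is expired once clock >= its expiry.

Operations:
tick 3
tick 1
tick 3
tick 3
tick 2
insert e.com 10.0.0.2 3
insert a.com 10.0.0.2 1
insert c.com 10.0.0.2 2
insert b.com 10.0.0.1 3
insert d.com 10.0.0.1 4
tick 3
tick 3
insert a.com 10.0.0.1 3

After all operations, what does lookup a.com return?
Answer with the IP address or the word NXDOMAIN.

Answer: 10.0.0.1

Derivation:
Op 1: tick 3 -> clock=3.
Op 2: tick 1 -> clock=4.
Op 3: tick 3 -> clock=7.
Op 4: tick 3 -> clock=10.
Op 5: tick 2 -> clock=12.
Op 6: insert e.com -> 10.0.0.2 (expiry=12+3=15). clock=12
Op 7: insert a.com -> 10.0.0.2 (expiry=12+1=13). clock=12
Op 8: insert c.com -> 10.0.0.2 (expiry=12+2=14). clock=12
Op 9: insert b.com -> 10.0.0.1 (expiry=12+3=15). clock=12
Op 10: insert d.com -> 10.0.0.1 (expiry=12+4=16). clock=12
Op 11: tick 3 -> clock=15. purged={a.com,b.com,c.com,e.com}
Op 12: tick 3 -> clock=18. purged={d.com}
Op 13: insert a.com -> 10.0.0.1 (expiry=18+3=21). clock=18
lookup a.com: present, ip=10.0.0.1 expiry=21 > clock=18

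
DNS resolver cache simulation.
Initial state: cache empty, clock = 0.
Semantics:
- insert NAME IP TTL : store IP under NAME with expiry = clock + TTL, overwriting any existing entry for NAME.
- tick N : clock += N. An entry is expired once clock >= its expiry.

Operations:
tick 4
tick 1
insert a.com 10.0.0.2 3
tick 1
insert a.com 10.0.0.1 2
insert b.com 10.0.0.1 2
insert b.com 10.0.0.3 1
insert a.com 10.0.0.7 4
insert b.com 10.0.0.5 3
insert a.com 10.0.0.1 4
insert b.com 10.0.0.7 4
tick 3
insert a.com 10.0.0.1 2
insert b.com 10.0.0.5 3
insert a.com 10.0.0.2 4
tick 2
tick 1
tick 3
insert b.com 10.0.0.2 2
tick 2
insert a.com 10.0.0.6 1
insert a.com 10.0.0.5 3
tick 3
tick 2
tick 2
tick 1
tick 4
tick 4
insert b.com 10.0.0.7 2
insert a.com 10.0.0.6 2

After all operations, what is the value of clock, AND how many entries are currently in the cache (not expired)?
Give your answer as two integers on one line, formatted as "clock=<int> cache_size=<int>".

Answer: clock=33 cache_size=2

Derivation:
Op 1: tick 4 -> clock=4.
Op 2: tick 1 -> clock=5.
Op 3: insert a.com -> 10.0.0.2 (expiry=5+3=8). clock=5
Op 4: tick 1 -> clock=6.
Op 5: insert a.com -> 10.0.0.1 (expiry=6+2=8). clock=6
Op 6: insert b.com -> 10.0.0.1 (expiry=6+2=8). clock=6
Op 7: insert b.com -> 10.0.0.3 (expiry=6+1=7). clock=6
Op 8: insert a.com -> 10.0.0.7 (expiry=6+4=10). clock=6
Op 9: insert b.com -> 10.0.0.5 (expiry=6+3=9). clock=6
Op 10: insert a.com -> 10.0.0.1 (expiry=6+4=10). clock=6
Op 11: insert b.com -> 10.0.0.7 (expiry=6+4=10). clock=6
Op 12: tick 3 -> clock=9.
Op 13: insert a.com -> 10.0.0.1 (expiry=9+2=11). clock=9
Op 14: insert b.com -> 10.0.0.5 (expiry=9+3=12). clock=9
Op 15: insert a.com -> 10.0.0.2 (expiry=9+4=13). clock=9
Op 16: tick 2 -> clock=11.
Op 17: tick 1 -> clock=12. purged={b.com}
Op 18: tick 3 -> clock=15. purged={a.com}
Op 19: insert b.com -> 10.0.0.2 (expiry=15+2=17). clock=15
Op 20: tick 2 -> clock=17. purged={b.com}
Op 21: insert a.com -> 10.0.0.6 (expiry=17+1=18). clock=17
Op 22: insert a.com -> 10.0.0.5 (expiry=17+3=20). clock=17
Op 23: tick 3 -> clock=20. purged={a.com}
Op 24: tick 2 -> clock=22.
Op 25: tick 2 -> clock=24.
Op 26: tick 1 -> clock=25.
Op 27: tick 4 -> clock=29.
Op 28: tick 4 -> clock=33.
Op 29: insert b.com -> 10.0.0.7 (expiry=33+2=35). clock=33
Op 30: insert a.com -> 10.0.0.6 (expiry=33+2=35). clock=33
Final clock = 33
Final cache (unexpired): {a.com,b.com} -> size=2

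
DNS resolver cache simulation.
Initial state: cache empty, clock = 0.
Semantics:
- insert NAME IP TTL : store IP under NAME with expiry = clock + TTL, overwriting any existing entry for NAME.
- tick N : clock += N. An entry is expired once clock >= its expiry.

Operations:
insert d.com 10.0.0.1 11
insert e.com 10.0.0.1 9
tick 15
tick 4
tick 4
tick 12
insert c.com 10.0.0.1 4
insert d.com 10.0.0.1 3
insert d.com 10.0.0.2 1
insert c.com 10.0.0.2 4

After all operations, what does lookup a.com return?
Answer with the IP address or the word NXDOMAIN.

Op 1: insert d.com -> 10.0.0.1 (expiry=0+11=11). clock=0
Op 2: insert e.com -> 10.0.0.1 (expiry=0+9=9). clock=0
Op 3: tick 15 -> clock=15. purged={d.com,e.com}
Op 4: tick 4 -> clock=19.
Op 5: tick 4 -> clock=23.
Op 6: tick 12 -> clock=35.
Op 7: insert c.com -> 10.0.0.1 (expiry=35+4=39). clock=35
Op 8: insert d.com -> 10.0.0.1 (expiry=35+3=38). clock=35
Op 9: insert d.com -> 10.0.0.2 (expiry=35+1=36). clock=35
Op 10: insert c.com -> 10.0.0.2 (expiry=35+4=39). clock=35
lookup a.com: not in cache (expired or never inserted)

Answer: NXDOMAIN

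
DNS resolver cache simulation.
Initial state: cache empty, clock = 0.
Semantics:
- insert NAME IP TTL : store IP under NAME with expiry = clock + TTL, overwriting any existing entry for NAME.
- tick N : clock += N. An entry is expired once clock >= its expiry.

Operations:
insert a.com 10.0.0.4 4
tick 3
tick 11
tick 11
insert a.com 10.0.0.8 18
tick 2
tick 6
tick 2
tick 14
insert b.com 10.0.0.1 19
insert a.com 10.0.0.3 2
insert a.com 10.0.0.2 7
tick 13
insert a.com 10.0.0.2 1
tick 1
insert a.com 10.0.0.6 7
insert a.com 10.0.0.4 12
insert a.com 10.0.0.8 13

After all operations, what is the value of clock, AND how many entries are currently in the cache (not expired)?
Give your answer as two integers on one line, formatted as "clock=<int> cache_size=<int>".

Answer: clock=63 cache_size=2

Derivation:
Op 1: insert a.com -> 10.0.0.4 (expiry=0+4=4). clock=0
Op 2: tick 3 -> clock=3.
Op 3: tick 11 -> clock=14. purged={a.com}
Op 4: tick 11 -> clock=25.
Op 5: insert a.com -> 10.0.0.8 (expiry=25+18=43). clock=25
Op 6: tick 2 -> clock=27.
Op 7: tick 6 -> clock=33.
Op 8: tick 2 -> clock=35.
Op 9: tick 14 -> clock=49. purged={a.com}
Op 10: insert b.com -> 10.0.0.1 (expiry=49+19=68). clock=49
Op 11: insert a.com -> 10.0.0.3 (expiry=49+2=51). clock=49
Op 12: insert a.com -> 10.0.0.2 (expiry=49+7=56). clock=49
Op 13: tick 13 -> clock=62. purged={a.com}
Op 14: insert a.com -> 10.0.0.2 (expiry=62+1=63). clock=62
Op 15: tick 1 -> clock=63. purged={a.com}
Op 16: insert a.com -> 10.0.0.6 (expiry=63+7=70). clock=63
Op 17: insert a.com -> 10.0.0.4 (expiry=63+12=75). clock=63
Op 18: insert a.com -> 10.0.0.8 (expiry=63+13=76). clock=63
Final clock = 63
Final cache (unexpired): {a.com,b.com} -> size=2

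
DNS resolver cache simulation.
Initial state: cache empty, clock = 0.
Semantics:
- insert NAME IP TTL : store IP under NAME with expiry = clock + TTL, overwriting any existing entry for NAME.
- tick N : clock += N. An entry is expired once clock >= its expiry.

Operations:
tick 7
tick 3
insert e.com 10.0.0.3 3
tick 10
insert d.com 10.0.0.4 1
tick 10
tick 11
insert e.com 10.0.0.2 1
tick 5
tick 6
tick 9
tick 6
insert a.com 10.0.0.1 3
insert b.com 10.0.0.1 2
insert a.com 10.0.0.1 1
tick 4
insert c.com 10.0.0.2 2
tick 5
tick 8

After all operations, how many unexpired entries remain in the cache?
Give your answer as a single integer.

Answer: 0

Derivation:
Op 1: tick 7 -> clock=7.
Op 2: tick 3 -> clock=10.
Op 3: insert e.com -> 10.0.0.3 (expiry=10+3=13). clock=10
Op 4: tick 10 -> clock=20. purged={e.com}
Op 5: insert d.com -> 10.0.0.4 (expiry=20+1=21). clock=20
Op 6: tick 10 -> clock=30. purged={d.com}
Op 7: tick 11 -> clock=41.
Op 8: insert e.com -> 10.0.0.2 (expiry=41+1=42). clock=41
Op 9: tick 5 -> clock=46. purged={e.com}
Op 10: tick 6 -> clock=52.
Op 11: tick 9 -> clock=61.
Op 12: tick 6 -> clock=67.
Op 13: insert a.com -> 10.0.0.1 (expiry=67+3=70). clock=67
Op 14: insert b.com -> 10.0.0.1 (expiry=67+2=69). clock=67
Op 15: insert a.com -> 10.0.0.1 (expiry=67+1=68). clock=67
Op 16: tick 4 -> clock=71. purged={a.com,b.com}
Op 17: insert c.com -> 10.0.0.2 (expiry=71+2=73). clock=71
Op 18: tick 5 -> clock=76. purged={c.com}
Op 19: tick 8 -> clock=84.
Final cache (unexpired): {} -> size=0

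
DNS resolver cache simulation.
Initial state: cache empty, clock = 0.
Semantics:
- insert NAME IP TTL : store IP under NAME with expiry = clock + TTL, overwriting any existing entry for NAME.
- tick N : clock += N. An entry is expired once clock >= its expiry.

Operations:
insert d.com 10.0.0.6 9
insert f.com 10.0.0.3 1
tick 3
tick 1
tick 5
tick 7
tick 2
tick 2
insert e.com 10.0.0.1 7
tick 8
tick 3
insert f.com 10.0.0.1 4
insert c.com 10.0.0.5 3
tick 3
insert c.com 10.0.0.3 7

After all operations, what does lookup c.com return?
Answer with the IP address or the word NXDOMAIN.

Op 1: insert d.com -> 10.0.0.6 (expiry=0+9=9). clock=0
Op 2: insert f.com -> 10.0.0.3 (expiry=0+1=1). clock=0
Op 3: tick 3 -> clock=3. purged={f.com}
Op 4: tick 1 -> clock=4.
Op 5: tick 5 -> clock=9. purged={d.com}
Op 6: tick 7 -> clock=16.
Op 7: tick 2 -> clock=18.
Op 8: tick 2 -> clock=20.
Op 9: insert e.com -> 10.0.0.1 (expiry=20+7=27). clock=20
Op 10: tick 8 -> clock=28. purged={e.com}
Op 11: tick 3 -> clock=31.
Op 12: insert f.com -> 10.0.0.1 (expiry=31+4=35). clock=31
Op 13: insert c.com -> 10.0.0.5 (expiry=31+3=34). clock=31
Op 14: tick 3 -> clock=34. purged={c.com}
Op 15: insert c.com -> 10.0.0.3 (expiry=34+7=41). clock=34
lookup c.com: present, ip=10.0.0.3 expiry=41 > clock=34

Answer: 10.0.0.3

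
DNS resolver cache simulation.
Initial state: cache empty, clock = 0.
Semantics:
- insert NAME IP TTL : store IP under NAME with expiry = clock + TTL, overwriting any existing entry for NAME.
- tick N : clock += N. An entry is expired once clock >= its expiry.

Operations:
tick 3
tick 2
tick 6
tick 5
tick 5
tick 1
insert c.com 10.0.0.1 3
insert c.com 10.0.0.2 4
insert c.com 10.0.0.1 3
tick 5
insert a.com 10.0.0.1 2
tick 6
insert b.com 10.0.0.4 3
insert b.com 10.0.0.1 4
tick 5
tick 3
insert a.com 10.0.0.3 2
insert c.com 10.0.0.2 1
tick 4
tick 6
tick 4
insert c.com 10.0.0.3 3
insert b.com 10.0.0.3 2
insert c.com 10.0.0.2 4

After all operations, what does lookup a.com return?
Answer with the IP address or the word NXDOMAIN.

Op 1: tick 3 -> clock=3.
Op 2: tick 2 -> clock=5.
Op 3: tick 6 -> clock=11.
Op 4: tick 5 -> clock=16.
Op 5: tick 5 -> clock=21.
Op 6: tick 1 -> clock=22.
Op 7: insert c.com -> 10.0.0.1 (expiry=22+3=25). clock=22
Op 8: insert c.com -> 10.0.0.2 (expiry=22+4=26). clock=22
Op 9: insert c.com -> 10.0.0.1 (expiry=22+3=25). clock=22
Op 10: tick 5 -> clock=27. purged={c.com}
Op 11: insert a.com -> 10.0.0.1 (expiry=27+2=29). clock=27
Op 12: tick 6 -> clock=33. purged={a.com}
Op 13: insert b.com -> 10.0.0.4 (expiry=33+3=36). clock=33
Op 14: insert b.com -> 10.0.0.1 (expiry=33+4=37). clock=33
Op 15: tick 5 -> clock=38. purged={b.com}
Op 16: tick 3 -> clock=41.
Op 17: insert a.com -> 10.0.0.3 (expiry=41+2=43). clock=41
Op 18: insert c.com -> 10.0.0.2 (expiry=41+1=42). clock=41
Op 19: tick 4 -> clock=45. purged={a.com,c.com}
Op 20: tick 6 -> clock=51.
Op 21: tick 4 -> clock=55.
Op 22: insert c.com -> 10.0.0.3 (expiry=55+3=58). clock=55
Op 23: insert b.com -> 10.0.0.3 (expiry=55+2=57). clock=55
Op 24: insert c.com -> 10.0.0.2 (expiry=55+4=59). clock=55
lookup a.com: not in cache (expired or never inserted)

Answer: NXDOMAIN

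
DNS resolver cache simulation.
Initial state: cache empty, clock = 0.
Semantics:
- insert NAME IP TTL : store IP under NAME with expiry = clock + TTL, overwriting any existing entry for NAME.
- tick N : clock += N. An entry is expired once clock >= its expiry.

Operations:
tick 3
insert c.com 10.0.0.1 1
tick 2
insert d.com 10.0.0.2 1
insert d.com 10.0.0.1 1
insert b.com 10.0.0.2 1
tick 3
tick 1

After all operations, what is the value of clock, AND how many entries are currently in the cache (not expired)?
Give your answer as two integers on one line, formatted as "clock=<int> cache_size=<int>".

Op 1: tick 3 -> clock=3.
Op 2: insert c.com -> 10.0.0.1 (expiry=3+1=4). clock=3
Op 3: tick 2 -> clock=5. purged={c.com}
Op 4: insert d.com -> 10.0.0.2 (expiry=5+1=6). clock=5
Op 5: insert d.com -> 10.0.0.1 (expiry=5+1=6). clock=5
Op 6: insert b.com -> 10.0.0.2 (expiry=5+1=6). clock=5
Op 7: tick 3 -> clock=8. purged={b.com,d.com}
Op 8: tick 1 -> clock=9.
Final clock = 9
Final cache (unexpired): {} -> size=0

Answer: clock=9 cache_size=0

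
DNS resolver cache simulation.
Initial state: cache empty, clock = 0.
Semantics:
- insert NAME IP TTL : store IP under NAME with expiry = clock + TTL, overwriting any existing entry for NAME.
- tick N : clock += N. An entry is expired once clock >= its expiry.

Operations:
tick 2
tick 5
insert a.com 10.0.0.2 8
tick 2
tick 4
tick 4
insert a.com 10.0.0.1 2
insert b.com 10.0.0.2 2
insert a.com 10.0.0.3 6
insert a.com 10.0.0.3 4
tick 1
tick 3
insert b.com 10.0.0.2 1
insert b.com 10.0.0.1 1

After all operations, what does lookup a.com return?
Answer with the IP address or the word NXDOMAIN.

Op 1: tick 2 -> clock=2.
Op 2: tick 5 -> clock=7.
Op 3: insert a.com -> 10.0.0.2 (expiry=7+8=15). clock=7
Op 4: tick 2 -> clock=9.
Op 5: tick 4 -> clock=13.
Op 6: tick 4 -> clock=17. purged={a.com}
Op 7: insert a.com -> 10.0.0.1 (expiry=17+2=19). clock=17
Op 8: insert b.com -> 10.0.0.2 (expiry=17+2=19). clock=17
Op 9: insert a.com -> 10.0.0.3 (expiry=17+6=23). clock=17
Op 10: insert a.com -> 10.0.0.3 (expiry=17+4=21). clock=17
Op 11: tick 1 -> clock=18.
Op 12: tick 3 -> clock=21. purged={a.com,b.com}
Op 13: insert b.com -> 10.0.0.2 (expiry=21+1=22). clock=21
Op 14: insert b.com -> 10.0.0.1 (expiry=21+1=22). clock=21
lookup a.com: not in cache (expired or never inserted)

Answer: NXDOMAIN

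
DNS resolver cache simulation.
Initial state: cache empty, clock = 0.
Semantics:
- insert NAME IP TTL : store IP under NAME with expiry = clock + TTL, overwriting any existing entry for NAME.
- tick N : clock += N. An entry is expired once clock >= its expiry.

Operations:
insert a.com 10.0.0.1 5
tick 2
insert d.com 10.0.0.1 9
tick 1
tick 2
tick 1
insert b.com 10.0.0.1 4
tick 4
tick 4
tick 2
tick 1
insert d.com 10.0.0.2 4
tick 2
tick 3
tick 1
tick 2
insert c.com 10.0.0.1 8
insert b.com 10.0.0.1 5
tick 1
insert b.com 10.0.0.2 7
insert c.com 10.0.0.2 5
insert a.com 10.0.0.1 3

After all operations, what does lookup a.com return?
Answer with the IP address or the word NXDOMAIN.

Answer: 10.0.0.1

Derivation:
Op 1: insert a.com -> 10.0.0.1 (expiry=0+5=5). clock=0
Op 2: tick 2 -> clock=2.
Op 3: insert d.com -> 10.0.0.1 (expiry=2+9=11). clock=2
Op 4: tick 1 -> clock=3.
Op 5: tick 2 -> clock=5. purged={a.com}
Op 6: tick 1 -> clock=6.
Op 7: insert b.com -> 10.0.0.1 (expiry=6+4=10). clock=6
Op 8: tick 4 -> clock=10. purged={b.com}
Op 9: tick 4 -> clock=14. purged={d.com}
Op 10: tick 2 -> clock=16.
Op 11: tick 1 -> clock=17.
Op 12: insert d.com -> 10.0.0.2 (expiry=17+4=21). clock=17
Op 13: tick 2 -> clock=19.
Op 14: tick 3 -> clock=22. purged={d.com}
Op 15: tick 1 -> clock=23.
Op 16: tick 2 -> clock=25.
Op 17: insert c.com -> 10.0.0.1 (expiry=25+8=33). clock=25
Op 18: insert b.com -> 10.0.0.1 (expiry=25+5=30). clock=25
Op 19: tick 1 -> clock=26.
Op 20: insert b.com -> 10.0.0.2 (expiry=26+7=33). clock=26
Op 21: insert c.com -> 10.0.0.2 (expiry=26+5=31). clock=26
Op 22: insert a.com -> 10.0.0.1 (expiry=26+3=29). clock=26
lookup a.com: present, ip=10.0.0.1 expiry=29 > clock=26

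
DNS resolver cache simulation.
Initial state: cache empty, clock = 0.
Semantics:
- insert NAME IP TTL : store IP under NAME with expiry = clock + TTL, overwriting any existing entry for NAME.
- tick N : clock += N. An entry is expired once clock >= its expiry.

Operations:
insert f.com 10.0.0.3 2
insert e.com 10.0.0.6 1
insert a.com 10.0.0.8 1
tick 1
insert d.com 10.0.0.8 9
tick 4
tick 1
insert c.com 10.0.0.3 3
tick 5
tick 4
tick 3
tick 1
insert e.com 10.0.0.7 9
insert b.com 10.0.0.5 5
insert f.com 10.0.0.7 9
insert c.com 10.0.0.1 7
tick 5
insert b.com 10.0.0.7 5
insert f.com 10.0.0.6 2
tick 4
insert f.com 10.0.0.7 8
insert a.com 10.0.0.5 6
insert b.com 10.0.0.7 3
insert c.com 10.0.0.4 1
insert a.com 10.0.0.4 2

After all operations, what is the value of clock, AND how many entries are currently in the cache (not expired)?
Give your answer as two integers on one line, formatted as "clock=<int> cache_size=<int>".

Op 1: insert f.com -> 10.0.0.3 (expiry=0+2=2). clock=0
Op 2: insert e.com -> 10.0.0.6 (expiry=0+1=1). clock=0
Op 3: insert a.com -> 10.0.0.8 (expiry=0+1=1). clock=0
Op 4: tick 1 -> clock=1. purged={a.com,e.com}
Op 5: insert d.com -> 10.0.0.8 (expiry=1+9=10). clock=1
Op 6: tick 4 -> clock=5. purged={f.com}
Op 7: tick 1 -> clock=6.
Op 8: insert c.com -> 10.0.0.3 (expiry=6+3=9). clock=6
Op 9: tick 5 -> clock=11. purged={c.com,d.com}
Op 10: tick 4 -> clock=15.
Op 11: tick 3 -> clock=18.
Op 12: tick 1 -> clock=19.
Op 13: insert e.com -> 10.0.0.7 (expiry=19+9=28). clock=19
Op 14: insert b.com -> 10.0.0.5 (expiry=19+5=24). clock=19
Op 15: insert f.com -> 10.0.0.7 (expiry=19+9=28). clock=19
Op 16: insert c.com -> 10.0.0.1 (expiry=19+7=26). clock=19
Op 17: tick 5 -> clock=24. purged={b.com}
Op 18: insert b.com -> 10.0.0.7 (expiry=24+5=29). clock=24
Op 19: insert f.com -> 10.0.0.6 (expiry=24+2=26). clock=24
Op 20: tick 4 -> clock=28. purged={c.com,e.com,f.com}
Op 21: insert f.com -> 10.0.0.7 (expiry=28+8=36). clock=28
Op 22: insert a.com -> 10.0.0.5 (expiry=28+6=34). clock=28
Op 23: insert b.com -> 10.0.0.7 (expiry=28+3=31). clock=28
Op 24: insert c.com -> 10.0.0.4 (expiry=28+1=29). clock=28
Op 25: insert a.com -> 10.0.0.4 (expiry=28+2=30). clock=28
Final clock = 28
Final cache (unexpired): {a.com,b.com,c.com,f.com} -> size=4

Answer: clock=28 cache_size=4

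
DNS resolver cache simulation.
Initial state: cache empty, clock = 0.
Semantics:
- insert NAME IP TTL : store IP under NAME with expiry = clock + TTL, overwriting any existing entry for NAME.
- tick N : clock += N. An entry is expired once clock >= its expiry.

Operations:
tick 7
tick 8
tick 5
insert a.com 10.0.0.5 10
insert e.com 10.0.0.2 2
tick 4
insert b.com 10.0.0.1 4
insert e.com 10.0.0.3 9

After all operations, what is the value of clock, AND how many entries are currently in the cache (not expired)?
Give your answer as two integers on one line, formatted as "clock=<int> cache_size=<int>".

Answer: clock=24 cache_size=3

Derivation:
Op 1: tick 7 -> clock=7.
Op 2: tick 8 -> clock=15.
Op 3: tick 5 -> clock=20.
Op 4: insert a.com -> 10.0.0.5 (expiry=20+10=30). clock=20
Op 5: insert e.com -> 10.0.0.2 (expiry=20+2=22). clock=20
Op 6: tick 4 -> clock=24. purged={e.com}
Op 7: insert b.com -> 10.0.0.1 (expiry=24+4=28). clock=24
Op 8: insert e.com -> 10.0.0.3 (expiry=24+9=33). clock=24
Final clock = 24
Final cache (unexpired): {a.com,b.com,e.com} -> size=3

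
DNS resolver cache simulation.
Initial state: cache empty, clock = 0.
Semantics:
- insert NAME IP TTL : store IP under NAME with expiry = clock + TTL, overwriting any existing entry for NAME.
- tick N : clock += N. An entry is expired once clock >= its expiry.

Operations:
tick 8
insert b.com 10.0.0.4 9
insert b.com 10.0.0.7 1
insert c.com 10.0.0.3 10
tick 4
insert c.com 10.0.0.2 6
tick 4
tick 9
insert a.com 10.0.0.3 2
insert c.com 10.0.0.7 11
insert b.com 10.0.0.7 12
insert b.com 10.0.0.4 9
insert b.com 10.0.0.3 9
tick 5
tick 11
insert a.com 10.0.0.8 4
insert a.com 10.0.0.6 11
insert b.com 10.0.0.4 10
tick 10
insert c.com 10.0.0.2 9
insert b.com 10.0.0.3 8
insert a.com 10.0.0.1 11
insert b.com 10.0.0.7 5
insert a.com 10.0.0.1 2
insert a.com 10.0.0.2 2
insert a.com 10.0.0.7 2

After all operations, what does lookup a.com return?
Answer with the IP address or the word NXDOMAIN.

Op 1: tick 8 -> clock=8.
Op 2: insert b.com -> 10.0.0.4 (expiry=8+9=17). clock=8
Op 3: insert b.com -> 10.0.0.7 (expiry=8+1=9). clock=8
Op 4: insert c.com -> 10.0.0.3 (expiry=8+10=18). clock=8
Op 5: tick 4 -> clock=12. purged={b.com}
Op 6: insert c.com -> 10.0.0.2 (expiry=12+6=18). clock=12
Op 7: tick 4 -> clock=16.
Op 8: tick 9 -> clock=25. purged={c.com}
Op 9: insert a.com -> 10.0.0.3 (expiry=25+2=27). clock=25
Op 10: insert c.com -> 10.0.0.7 (expiry=25+11=36). clock=25
Op 11: insert b.com -> 10.0.0.7 (expiry=25+12=37). clock=25
Op 12: insert b.com -> 10.0.0.4 (expiry=25+9=34). clock=25
Op 13: insert b.com -> 10.0.0.3 (expiry=25+9=34). clock=25
Op 14: tick 5 -> clock=30. purged={a.com}
Op 15: tick 11 -> clock=41. purged={b.com,c.com}
Op 16: insert a.com -> 10.0.0.8 (expiry=41+4=45). clock=41
Op 17: insert a.com -> 10.0.0.6 (expiry=41+11=52). clock=41
Op 18: insert b.com -> 10.0.0.4 (expiry=41+10=51). clock=41
Op 19: tick 10 -> clock=51. purged={b.com}
Op 20: insert c.com -> 10.0.0.2 (expiry=51+9=60). clock=51
Op 21: insert b.com -> 10.0.0.3 (expiry=51+8=59). clock=51
Op 22: insert a.com -> 10.0.0.1 (expiry=51+11=62). clock=51
Op 23: insert b.com -> 10.0.0.7 (expiry=51+5=56). clock=51
Op 24: insert a.com -> 10.0.0.1 (expiry=51+2=53). clock=51
Op 25: insert a.com -> 10.0.0.2 (expiry=51+2=53). clock=51
Op 26: insert a.com -> 10.0.0.7 (expiry=51+2=53). clock=51
lookup a.com: present, ip=10.0.0.7 expiry=53 > clock=51

Answer: 10.0.0.7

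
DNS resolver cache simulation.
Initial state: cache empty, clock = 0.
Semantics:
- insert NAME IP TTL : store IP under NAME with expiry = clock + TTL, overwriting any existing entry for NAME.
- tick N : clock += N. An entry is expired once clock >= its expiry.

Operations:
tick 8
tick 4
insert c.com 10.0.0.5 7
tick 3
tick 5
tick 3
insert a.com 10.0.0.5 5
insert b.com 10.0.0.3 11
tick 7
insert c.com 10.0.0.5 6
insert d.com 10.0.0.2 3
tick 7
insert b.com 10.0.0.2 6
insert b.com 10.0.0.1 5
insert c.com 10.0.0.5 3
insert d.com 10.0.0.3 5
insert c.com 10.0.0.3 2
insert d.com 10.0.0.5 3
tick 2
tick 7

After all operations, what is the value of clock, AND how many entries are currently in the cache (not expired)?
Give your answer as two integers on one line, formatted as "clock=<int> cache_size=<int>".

Answer: clock=46 cache_size=0

Derivation:
Op 1: tick 8 -> clock=8.
Op 2: tick 4 -> clock=12.
Op 3: insert c.com -> 10.0.0.5 (expiry=12+7=19). clock=12
Op 4: tick 3 -> clock=15.
Op 5: tick 5 -> clock=20. purged={c.com}
Op 6: tick 3 -> clock=23.
Op 7: insert a.com -> 10.0.0.5 (expiry=23+5=28). clock=23
Op 8: insert b.com -> 10.0.0.3 (expiry=23+11=34). clock=23
Op 9: tick 7 -> clock=30. purged={a.com}
Op 10: insert c.com -> 10.0.0.5 (expiry=30+6=36). clock=30
Op 11: insert d.com -> 10.0.0.2 (expiry=30+3=33). clock=30
Op 12: tick 7 -> clock=37. purged={b.com,c.com,d.com}
Op 13: insert b.com -> 10.0.0.2 (expiry=37+6=43). clock=37
Op 14: insert b.com -> 10.0.0.1 (expiry=37+5=42). clock=37
Op 15: insert c.com -> 10.0.0.5 (expiry=37+3=40). clock=37
Op 16: insert d.com -> 10.0.0.3 (expiry=37+5=42). clock=37
Op 17: insert c.com -> 10.0.0.3 (expiry=37+2=39). clock=37
Op 18: insert d.com -> 10.0.0.5 (expiry=37+3=40). clock=37
Op 19: tick 2 -> clock=39. purged={c.com}
Op 20: tick 7 -> clock=46. purged={b.com,d.com}
Final clock = 46
Final cache (unexpired): {} -> size=0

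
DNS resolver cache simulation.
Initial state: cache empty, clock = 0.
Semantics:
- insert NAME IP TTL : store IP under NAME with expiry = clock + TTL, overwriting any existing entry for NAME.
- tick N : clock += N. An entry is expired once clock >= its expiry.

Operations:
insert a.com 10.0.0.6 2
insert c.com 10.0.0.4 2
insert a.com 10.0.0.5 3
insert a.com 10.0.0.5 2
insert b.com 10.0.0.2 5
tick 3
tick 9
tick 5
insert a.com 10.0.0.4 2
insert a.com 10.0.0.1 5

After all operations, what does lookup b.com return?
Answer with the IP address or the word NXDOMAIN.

Op 1: insert a.com -> 10.0.0.6 (expiry=0+2=2). clock=0
Op 2: insert c.com -> 10.0.0.4 (expiry=0+2=2). clock=0
Op 3: insert a.com -> 10.0.0.5 (expiry=0+3=3). clock=0
Op 4: insert a.com -> 10.0.0.5 (expiry=0+2=2). clock=0
Op 5: insert b.com -> 10.0.0.2 (expiry=0+5=5). clock=0
Op 6: tick 3 -> clock=3. purged={a.com,c.com}
Op 7: tick 9 -> clock=12. purged={b.com}
Op 8: tick 5 -> clock=17.
Op 9: insert a.com -> 10.0.0.4 (expiry=17+2=19). clock=17
Op 10: insert a.com -> 10.0.0.1 (expiry=17+5=22). clock=17
lookup b.com: not in cache (expired or never inserted)

Answer: NXDOMAIN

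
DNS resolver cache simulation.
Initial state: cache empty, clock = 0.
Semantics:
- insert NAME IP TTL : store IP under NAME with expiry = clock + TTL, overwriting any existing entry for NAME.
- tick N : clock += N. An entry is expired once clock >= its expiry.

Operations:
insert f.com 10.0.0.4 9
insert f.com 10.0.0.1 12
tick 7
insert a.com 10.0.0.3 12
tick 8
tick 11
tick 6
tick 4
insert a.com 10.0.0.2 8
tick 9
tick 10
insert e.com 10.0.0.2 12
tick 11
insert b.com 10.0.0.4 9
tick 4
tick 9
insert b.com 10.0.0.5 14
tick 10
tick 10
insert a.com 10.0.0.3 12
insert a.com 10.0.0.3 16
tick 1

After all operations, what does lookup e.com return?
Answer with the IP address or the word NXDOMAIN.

Answer: NXDOMAIN

Derivation:
Op 1: insert f.com -> 10.0.0.4 (expiry=0+9=9). clock=0
Op 2: insert f.com -> 10.0.0.1 (expiry=0+12=12). clock=0
Op 3: tick 7 -> clock=7.
Op 4: insert a.com -> 10.0.0.3 (expiry=7+12=19). clock=7
Op 5: tick 8 -> clock=15. purged={f.com}
Op 6: tick 11 -> clock=26. purged={a.com}
Op 7: tick 6 -> clock=32.
Op 8: tick 4 -> clock=36.
Op 9: insert a.com -> 10.0.0.2 (expiry=36+8=44). clock=36
Op 10: tick 9 -> clock=45. purged={a.com}
Op 11: tick 10 -> clock=55.
Op 12: insert e.com -> 10.0.0.2 (expiry=55+12=67). clock=55
Op 13: tick 11 -> clock=66.
Op 14: insert b.com -> 10.0.0.4 (expiry=66+9=75). clock=66
Op 15: tick 4 -> clock=70. purged={e.com}
Op 16: tick 9 -> clock=79. purged={b.com}
Op 17: insert b.com -> 10.0.0.5 (expiry=79+14=93). clock=79
Op 18: tick 10 -> clock=89.
Op 19: tick 10 -> clock=99. purged={b.com}
Op 20: insert a.com -> 10.0.0.3 (expiry=99+12=111). clock=99
Op 21: insert a.com -> 10.0.0.3 (expiry=99+16=115). clock=99
Op 22: tick 1 -> clock=100.
lookup e.com: not in cache (expired or never inserted)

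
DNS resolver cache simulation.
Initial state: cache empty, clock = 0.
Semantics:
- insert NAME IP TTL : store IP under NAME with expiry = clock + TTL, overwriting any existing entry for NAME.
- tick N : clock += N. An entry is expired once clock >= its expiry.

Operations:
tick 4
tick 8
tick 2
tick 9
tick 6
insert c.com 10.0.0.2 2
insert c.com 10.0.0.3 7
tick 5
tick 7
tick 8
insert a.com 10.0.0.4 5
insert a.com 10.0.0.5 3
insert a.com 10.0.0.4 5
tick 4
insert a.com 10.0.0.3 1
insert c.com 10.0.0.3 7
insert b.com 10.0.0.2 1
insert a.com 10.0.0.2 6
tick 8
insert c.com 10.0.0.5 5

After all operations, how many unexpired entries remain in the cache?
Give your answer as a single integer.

Answer: 1

Derivation:
Op 1: tick 4 -> clock=4.
Op 2: tick 8 -> clock=12.
Op 3: tick 2 -> clock=14.
Op 4: tick 9 -> clock=23.
Op 5: tick 6 -> clock=29.
Op 6: insert c.com -> 10.0.0.2 (expiry=29+2=31). clock=29
Op 7: insert c.com -> 10.0.0.3 (expiry=29+7=36). clock=29
Op 8: tick 5 -> clock=34.
Op 9: tick 7 -> clock=41. purged={c.com}
Op 10: tick 8 -> clock=49.
Op 11: insert a.com -> 10.0.0.4 (expiry=49+5=54). clock=49
Op 12: insert a.com -> 10.0.0.5 (expiry=49+3=52). clock=49
Op 13: insert a.com -> 10.0.0.4 (expiry=49+5=54). clock=49
Op 14: tick 4 -> clock=53.
Op 15: insert a.com -> 10.0.0.3 (expiry=53+1=54). clock=53
Op 16: insert c.com -> 10.0.0.3 (expiry=53+7=60). clock=53
Op 17: insert b.com -> 10.0.0.2 (expiry=53+1=54). clock=53
Op 18: insert a.com -> 10.0.0.2 (expiry=53+6=59). clock=53
Op 19: tick 8 -> clock=61. purged={a.com,b.com,c.com}
Op 20: insert c.com -> 10.0.0.5 (expiry=61+5=66). clock=61
Final cache (unexpired): {c.com} -> size=1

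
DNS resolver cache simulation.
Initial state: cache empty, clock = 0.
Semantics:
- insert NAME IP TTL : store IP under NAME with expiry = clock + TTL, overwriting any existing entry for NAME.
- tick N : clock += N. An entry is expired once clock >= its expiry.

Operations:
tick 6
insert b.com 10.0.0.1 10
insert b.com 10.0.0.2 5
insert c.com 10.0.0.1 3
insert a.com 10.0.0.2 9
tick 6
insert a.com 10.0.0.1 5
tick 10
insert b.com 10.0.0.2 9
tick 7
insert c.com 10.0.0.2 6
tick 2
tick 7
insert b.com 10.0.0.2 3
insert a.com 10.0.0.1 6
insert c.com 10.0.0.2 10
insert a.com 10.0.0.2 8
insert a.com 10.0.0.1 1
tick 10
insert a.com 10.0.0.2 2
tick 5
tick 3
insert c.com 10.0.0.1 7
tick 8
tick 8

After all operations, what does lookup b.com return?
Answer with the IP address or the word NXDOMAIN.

Answer: NXDOMAIN

Derivation:
Op 1: tick 6 -> clock=6.
Op 2: insert b.com -> 10.0.0.1 (expiry=6+10=16). clock=6
Op 3: insert b.com -> 10.0.0.2 (expiry=6+5=11). clock=6
Op 4: insert c.com -> 10.0.0.1 (expiry=6+3=9). clock=6
Op 5: insert a.com -> 10.0.0.2 (expiry=6+9=15). clock=6
Op 6: tick 6 -> clock=12. purged={b.com,c.com}
Op 7: insert a.com -> 10.0.0.1 (expiry=12+5=17). clock=12
Op 8: tick 10 -> clock=22. purged={a.com}
Op 9: insert b.com -> 10.0.0.2 (expiry=22+9=31). clock=22
Op 10: tick 7 -> clock=29.
Op 11: insert c.com -> 10.0.0.2 (expiry=29+6=35). clock=29
Op 12: tick 2 -> clock=31. purged={b.com}
Op 13: tick 7 -> clock=38. purged={c.com}
Op 14: insert b.com -> 10.0.0.2 (expiry=38+3=41). clock=38
Op 15: insert a.com -> 10.0.0.1 (expiry=38+6=44). clock=38
Op 16: insert c.com -> 10.0.0.2 (expiry=38+10=48). clock=38
Op 17: insert a.com -> 10.0.0.2 (expiry=38+8=46). clock=38
Op 18: insert a.com -> 10.0.0.1 (expiry=38+1=39). clock=38
Op 19: tick 10 -> clock=48. purged={a.com,b.com,c.com}
Op 20: insert a.com -> 10.0.0.2 (expiry=48+2=50). clock=48
Op 21: tick 5 -> clock=53. purged={a.com}
Op 22: tick 3 -> clock=56.
Op 23: insert c.com -> 10.0.0.1 (expiry=56+7=63). clock=56
Op 24: tick 8 -> clock=64. purged={c.com}
Op 25: tick 8 -> clock=72.
lookup b.com: not in cache (expired or never inserted)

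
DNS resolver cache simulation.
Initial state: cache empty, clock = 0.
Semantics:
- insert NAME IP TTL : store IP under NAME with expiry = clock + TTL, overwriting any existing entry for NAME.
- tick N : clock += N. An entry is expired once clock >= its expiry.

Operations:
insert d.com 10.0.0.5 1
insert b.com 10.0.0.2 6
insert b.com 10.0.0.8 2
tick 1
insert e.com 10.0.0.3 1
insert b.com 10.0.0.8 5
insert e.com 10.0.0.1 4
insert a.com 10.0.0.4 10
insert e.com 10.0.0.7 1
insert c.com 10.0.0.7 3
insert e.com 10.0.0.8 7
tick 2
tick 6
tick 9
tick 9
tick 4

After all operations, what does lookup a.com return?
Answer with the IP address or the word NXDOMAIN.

Answer: NXDOMAIN

Derivation:
Op 1: insert d.com -> 10.0.0.5 (expiry=0+1=1). clock=0
Op 2: insert b.com -> 10.0.0.2 (expiry=0+6=6). clock=0
Op 3: insert b.com -> 10.0.0.8 (expiry=0+2=2). clock=0
Op 4: tick 1 -> clock=1. purged={d.com}
Op 5: insert e.com -> 10.0.0.3 (expiry=1+1=2). clock=1
Op 6: insert b.com -> 10.0.0.8 (expiry=1+5=6). clock=1
Op 7: insert e.com -> 10.0.0.1 (expiry=1+4=5). clock=1
Op 8: insert a.com -> 10.0.0.4 (expiry=1+10=11). clock=1
Op 9: insert e.com -> 10.0.0.7 (expiry=1+1=2). clock=1
Op 10: insert c.com -> 10.0.0.7 (expiry=1+3=4). clock=1
Op 11: insert e.com -> 10.0.0.8 (expiry=1+7=8). clock=1
Op 12: tick 2 -> clock=3.
Op 13: tick 6 -> clock=9. purged={b.com,c.com,e.com}
Op 14: tick 9 -> clock=18. purged={a.com}
Op 15: tick 9 -> clock=27.
Op 16: tick 4 -> clock=31.
lookup a.com: not in cache (expired or never inserted)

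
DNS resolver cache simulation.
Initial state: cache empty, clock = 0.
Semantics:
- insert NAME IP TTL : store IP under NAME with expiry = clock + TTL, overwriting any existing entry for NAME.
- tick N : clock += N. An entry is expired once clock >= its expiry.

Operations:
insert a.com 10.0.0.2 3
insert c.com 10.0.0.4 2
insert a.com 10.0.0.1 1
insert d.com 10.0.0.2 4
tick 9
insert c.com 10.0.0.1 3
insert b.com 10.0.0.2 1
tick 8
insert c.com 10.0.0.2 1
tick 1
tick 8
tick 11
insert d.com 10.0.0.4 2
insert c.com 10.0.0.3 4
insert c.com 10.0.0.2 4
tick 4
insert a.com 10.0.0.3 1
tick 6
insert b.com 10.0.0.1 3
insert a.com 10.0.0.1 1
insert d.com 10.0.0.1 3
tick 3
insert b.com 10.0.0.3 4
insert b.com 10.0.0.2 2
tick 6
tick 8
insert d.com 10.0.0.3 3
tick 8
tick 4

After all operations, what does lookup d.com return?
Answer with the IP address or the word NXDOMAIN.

Op 1: insert a.com -> 10.0.0.2 (expiry=0+3=3). clock=0
Op 2: insert c.com -> 10.0.0.4 (expiry=0+2=2). clock=0
Op 3: insert a.com -> 10.0.0.1 (expiry=0+1=1). clock=0
Op 4: insert d.com -> 10.0.0.2 (expiry=0+4=4). clock=0
Op 5: tick 9 -> clock=9. purged={a.com,c.com,d.com}
Op 6: insert c.com -> 10.0.0.1 (expiry=9+3=12). clock=9
Op 7: insert b.com -> 10.0.0.2 (expiry=9+1=10). clock=9
Op 8: tick 8 -> clock=17. purged={b.com,c.com}
Op 9: insert c.com -> 10.0.0.2 (expiry=17+1=18). clock=17
Op 10: tick 1 -> clock=18. purged={c.com}
Op 11: tick 8 -> clock=26.
Op 12: tick 11 -> clock=37.
Op 13: insert d.com -> 10.0.0.4 (expiry=37+2=39). clock=37
Op 14: insert c.com -> 10.0.0.3 (expiry=37+4=41). clock=37
Op 15: insert c.com -> 10.0.0.2 (expiry=37+4=41). clock=37
Op 16: tick 4 -> clock=41. purged={c.com,d.com}
Op 17: insert a.com -> 10.0.0.3 (expiry=41+1=42). clock=41
Op 18: tick 6 -> clock=47. purged={a.com}
Op 19: insert b.com -> 10.0.0.1 (expiry=47+3=50). clock=47
Op 20: insert a.com -> 10.0.0.1 (expiry=47+1=48). clock=47
Op 21: insert d.com -> 10.0.0.1 (expiry=47+3=50). clock=47
Op 22: tick 3 -> clock=50. purged={a.com,b.com,d.com}
Op 23: insert b.com -> 10.0.0.3 (expiry=50+4=54). clock=50
Op 24: insert b.com -> 10.0.0.2 (expiry=50+2=52). clock=50
Op 25: tick 6 -> clock=56. purged={b.com}
Op 26: tick 8 -> clock=64.
Op 27: insert d.com -> 10.0.0.3 (expiry=64+3=67). clock=64
Op 28: tick 8 -> clock=72. purged={d.com}
Op 29: tick 4 -> clock=76.
lookup d.com: not in cache (expired or never inserted)

Answer: NXDOMAIN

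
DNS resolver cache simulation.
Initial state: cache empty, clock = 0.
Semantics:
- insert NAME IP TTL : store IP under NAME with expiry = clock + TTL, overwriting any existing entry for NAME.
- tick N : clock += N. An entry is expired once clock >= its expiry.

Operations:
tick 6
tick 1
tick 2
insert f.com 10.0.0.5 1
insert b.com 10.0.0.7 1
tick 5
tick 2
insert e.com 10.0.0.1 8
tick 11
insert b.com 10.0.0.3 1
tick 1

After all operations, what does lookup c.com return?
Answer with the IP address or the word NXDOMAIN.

Answer: NXDOMAIN

Derivation:
Op 1: tick 6 -> clock=6.
Op 2: tick 1 -> clock=7.
Op 3: tick 2 -> clock=9.
Op 4: insert f.com -> 10.0.0.5 (expiry=9+1=10). clock=9
Op 5: insert b.com -> 10.0.0.7 (expiry=9+1=10). clock=9
Op 6: tick 5 -> clock=14. purged={b.com,f.com}
Op 7: tick 2 -> clock=16.
Op 8: insert e.com -> 10.0.0.1 (expiry=16+8=24). clock=16
Op 9: tick 11 -> clock=27. purged={e.com}
Op 10: insert b.com -> 10.0.0.3 (expiry=27+1=28). clock=27
Op 11: tick 1 -> clock=28. purged={b.com}
lookup c.com: not in cache (expired or never inserted)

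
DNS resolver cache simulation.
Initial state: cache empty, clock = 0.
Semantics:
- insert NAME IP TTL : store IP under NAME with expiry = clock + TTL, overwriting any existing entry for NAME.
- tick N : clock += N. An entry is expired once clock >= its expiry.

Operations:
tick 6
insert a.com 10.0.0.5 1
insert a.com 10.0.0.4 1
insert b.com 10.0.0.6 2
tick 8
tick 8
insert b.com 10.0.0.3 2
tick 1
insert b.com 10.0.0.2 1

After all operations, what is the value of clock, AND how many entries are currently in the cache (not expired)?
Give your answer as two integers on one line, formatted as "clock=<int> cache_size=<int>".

Answer: clock=23 cache_size=1

Derivation:
Op 1: tick 6 -> clock=6.
Op 2: insert a.com -> 10.0.0.5 (expiry=6+1=7). clock=6
Op 3: insert a.com -> 10.0.0.4 (expiry=6+1=7). clock=6
Op 4: insert b.com -> 10.0.0.6 (expiry=6+2=8). clock=6
Op 5: tick 8 -> clock=14. purged={a.com,b.com}
Op 6: tick 8 -> clock=22.
Op 7: insert b.com -> 10.0.0.3 (expiry=22+2=24). clock=22
Op 8: tick 1 -> clock=23.
Op 9: insert b.com -> 10.0.0.2 (expiry=23+1=24). clock=23
Final clock = 23
Final cache (unexpired): {b.com} -> size=1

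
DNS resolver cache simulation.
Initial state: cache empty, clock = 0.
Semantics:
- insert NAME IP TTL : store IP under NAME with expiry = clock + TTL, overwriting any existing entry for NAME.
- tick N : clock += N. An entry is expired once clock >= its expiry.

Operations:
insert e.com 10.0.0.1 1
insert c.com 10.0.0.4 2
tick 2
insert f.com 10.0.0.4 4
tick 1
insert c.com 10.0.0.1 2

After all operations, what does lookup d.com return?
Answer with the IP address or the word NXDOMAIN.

Answer: NXDOMAIN

Derivation:
Op 1: insert e.com -> 10.0.0.1 (expiry=0+1=1). clock=0
Op 2: insert c.com -> 10.0.0.4 (expiry=0+2=2). clock=0
Op 3: tick 2 -> clock=2. purged={c.com,e.com}
Op 4: insert f.com -> 10.0.0.4 (expiry=2+4=6). clock=2
Op 5: tick 1 -> clock=3.
Op 6: insert c.com -> 10.0.0.1 (expiry=3+2=5). clock=3
lookup d.com: not in cache (expired or never inserted)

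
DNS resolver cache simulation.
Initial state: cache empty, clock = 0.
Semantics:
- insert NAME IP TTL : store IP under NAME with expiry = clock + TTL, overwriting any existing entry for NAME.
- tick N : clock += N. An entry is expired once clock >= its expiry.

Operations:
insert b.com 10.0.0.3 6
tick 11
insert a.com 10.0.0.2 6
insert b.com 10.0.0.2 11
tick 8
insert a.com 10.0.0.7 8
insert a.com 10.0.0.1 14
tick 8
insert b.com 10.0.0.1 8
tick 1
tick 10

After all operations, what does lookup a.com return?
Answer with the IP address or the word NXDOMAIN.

Answer: NXDOMAIN

Derivation:
Op 1: insert b.com -> 10.0.0.3 (expiry=0+6=6). clock=0
Op 2: tick 11 -> clock=11. purged={b.com}
Op 3: insert a.com -> 10.0.0.2 (expiry=11+6=17). clock=11
Op 4: insert b.com -> 10.0.0.2 (expiry=11+11=22). clock=11
Op 5: tick 8 -> clock=19. purged={a.com}
Op 6: insert a.com -> 10.0.0.7 (expiry=19+8=27). clock=19
Op 7: insert a.com -> 10.0.0.1 (expiry=19+14=33). clock=19
Op 8: tick 8 -> clock=27. purged={b.com}
Op 9: insert b.com -> 10.0.0.1 (expiry=27+8=35). clock=27
Op 10: tick 1 -> clock=28.
Op 11: tick 10 -> clock=38. purged={a.com,b.com}
lookup a.com: not in cache (expired or never inserted)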